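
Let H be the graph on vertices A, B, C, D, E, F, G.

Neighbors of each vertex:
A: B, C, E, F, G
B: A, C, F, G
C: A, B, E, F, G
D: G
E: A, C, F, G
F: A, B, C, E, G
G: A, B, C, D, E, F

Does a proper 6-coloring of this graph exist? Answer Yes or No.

Yes

The chromatic number is 5. A, B, C, F, G are pairwise adjacent (a clique of size 5), so at least 5 colors are needed.
5 colors suffice: color 1 → {G}; color 2 → {A, D}; color 3 → {F}; color 4 → {C}; color 5 → {B, E}.
Since 6 ≥ 5, a proper 6-coloring certainly exists.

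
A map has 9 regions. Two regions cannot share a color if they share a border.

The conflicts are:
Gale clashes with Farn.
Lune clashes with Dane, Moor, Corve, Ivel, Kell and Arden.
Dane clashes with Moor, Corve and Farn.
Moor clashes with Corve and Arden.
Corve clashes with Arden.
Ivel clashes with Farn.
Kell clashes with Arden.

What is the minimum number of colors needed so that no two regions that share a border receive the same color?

Lune, Moor, Corve, Arden pairwise conflict, so at least 4 colors are needed.
A valid assignment using 4 colors: Gale=2, Lune=1, Dane=2, Moor=4, Corve=3, Ivel=2, Farn=1, Kell=3, Arden=2. Every pair that conflicts lands in different colors.

4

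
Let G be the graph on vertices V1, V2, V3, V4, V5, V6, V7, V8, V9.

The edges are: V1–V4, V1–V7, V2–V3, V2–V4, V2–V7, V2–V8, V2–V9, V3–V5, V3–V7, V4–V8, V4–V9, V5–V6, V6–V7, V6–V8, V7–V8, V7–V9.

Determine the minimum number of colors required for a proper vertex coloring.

3

V2, V4, V8 are mutually adjacent, so at least 3 colors are needed.
3 colors suffice: color 1 → {V4, V5, V7}; color 2 → {V1, V2, V6}; color 3 → {V3, V8, V9}. No two adjacent vertices share a color.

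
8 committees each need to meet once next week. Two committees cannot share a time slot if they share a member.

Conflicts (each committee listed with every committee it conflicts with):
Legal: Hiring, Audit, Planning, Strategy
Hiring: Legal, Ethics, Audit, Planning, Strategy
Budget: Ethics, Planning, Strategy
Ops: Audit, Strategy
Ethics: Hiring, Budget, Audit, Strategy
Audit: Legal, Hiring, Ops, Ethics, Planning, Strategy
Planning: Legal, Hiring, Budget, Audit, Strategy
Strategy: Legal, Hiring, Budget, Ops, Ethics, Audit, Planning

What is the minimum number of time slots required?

5

Legal, Hiring, Audit, Planning, Strategy pairwise conflict, so at least 5 time slots are needed.
5 time slots suffice: time slot 1 → {Strategy}; time slot 2 → {Budget, Audit}; time slot 3 → {Ops, Ethics, Planning}; time slot 4 → {Hiring}; time slot 5 → {Legal}. Each listed conflict is separated.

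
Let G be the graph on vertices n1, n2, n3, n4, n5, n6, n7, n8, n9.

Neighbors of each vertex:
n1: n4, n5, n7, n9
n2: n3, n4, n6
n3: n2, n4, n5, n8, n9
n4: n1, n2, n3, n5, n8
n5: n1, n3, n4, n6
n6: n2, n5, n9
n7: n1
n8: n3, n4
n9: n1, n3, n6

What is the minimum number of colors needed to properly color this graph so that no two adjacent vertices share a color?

3

n2, n3, n4 are pairwise adjacent, so at least 3 colors are needed.
3 colors suffice: color R → {n1, n3, n6}; color B → {n4, n7, n9}; color G → {n2, n5, n8}. Every edge joins two different colors.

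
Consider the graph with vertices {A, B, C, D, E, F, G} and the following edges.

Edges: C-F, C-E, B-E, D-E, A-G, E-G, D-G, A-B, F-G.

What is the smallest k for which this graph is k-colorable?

3

D, E, G form a triangle, so at least 3 colors are needed.
3 colors suffice: color 1 → {A, E, F}; color 2 → {B, C, G}; color 3 → {D}. Every edge joins two different colors.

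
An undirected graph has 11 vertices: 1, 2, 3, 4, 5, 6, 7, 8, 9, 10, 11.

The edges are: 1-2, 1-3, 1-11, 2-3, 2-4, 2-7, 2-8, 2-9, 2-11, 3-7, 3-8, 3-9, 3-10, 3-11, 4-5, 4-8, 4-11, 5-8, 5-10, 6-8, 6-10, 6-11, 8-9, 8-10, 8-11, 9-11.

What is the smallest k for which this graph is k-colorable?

5

2, 3, 8, 9, 11 are pairwise adjacent (a clique of size 5), so at least 5 colors are needed.
A valid assignment using 5 colors: 1=red, 2=blue, 3=green, 4=green, 5=yellow, 6=green, 7=red, 8=red, 9=purple, 10=blue, 11=yellow. Every edge joins two different colors.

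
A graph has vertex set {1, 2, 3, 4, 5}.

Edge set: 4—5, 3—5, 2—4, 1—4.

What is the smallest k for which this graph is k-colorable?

2

1 and 4 are adjacent, so at least 2 colors are needed.
2 colors suffice: 1=b, 2=b, 3=a, 4=a, 5=b. Every edge joins two different colors.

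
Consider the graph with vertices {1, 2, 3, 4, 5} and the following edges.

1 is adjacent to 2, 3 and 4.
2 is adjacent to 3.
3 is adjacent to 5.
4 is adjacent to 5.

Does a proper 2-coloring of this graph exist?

1, 2, 3 are mutually adjacent, so at least 3 colors are needed.
So 2 colors are not enough.

No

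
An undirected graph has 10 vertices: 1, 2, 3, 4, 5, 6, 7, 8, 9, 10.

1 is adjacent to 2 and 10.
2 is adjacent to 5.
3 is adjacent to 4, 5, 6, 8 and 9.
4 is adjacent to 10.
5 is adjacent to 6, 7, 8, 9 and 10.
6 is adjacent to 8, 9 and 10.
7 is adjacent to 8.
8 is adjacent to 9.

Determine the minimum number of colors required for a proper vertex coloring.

5

3, 5, 6, 8, 9 are mutually adjacent (a clique of size 5), so at least 5 colors are needed.
5 colors suffice: color a → {1, 4, 5}; color b → {2, 3, 7, 10}; color c → {8}; color d → {6}; color e → {9}. Every edge joins two different colors.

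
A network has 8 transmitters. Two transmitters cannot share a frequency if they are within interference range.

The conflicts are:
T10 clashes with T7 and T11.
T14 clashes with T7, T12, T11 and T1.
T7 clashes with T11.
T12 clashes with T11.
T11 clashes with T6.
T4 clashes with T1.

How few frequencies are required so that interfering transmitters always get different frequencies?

T14, T12, T11 pairwise conflict, so at least 3 frequencies are needed.
Using 3 frequencies: T10=2, T14=2, T7=3, T12=3, T11=1, T4=2, T6=2, T1=1. Every pair that conflicts lands in different frequencies.

3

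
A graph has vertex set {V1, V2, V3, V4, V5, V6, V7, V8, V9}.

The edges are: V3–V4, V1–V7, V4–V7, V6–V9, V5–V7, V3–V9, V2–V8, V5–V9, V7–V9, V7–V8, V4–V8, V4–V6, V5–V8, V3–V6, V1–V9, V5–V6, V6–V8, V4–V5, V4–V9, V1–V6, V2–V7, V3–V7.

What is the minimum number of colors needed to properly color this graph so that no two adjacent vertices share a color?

V3, V4, V7, V9 form a clique, so at least 4 colors are needed.
4 colors suffice: color 1 → {V6, V7}; color 2 → {V1, V2, V4}; color 3 → {V8, V9}; color 4 → {V3, V5}. Each edge has distinct colors on its endpoints.

4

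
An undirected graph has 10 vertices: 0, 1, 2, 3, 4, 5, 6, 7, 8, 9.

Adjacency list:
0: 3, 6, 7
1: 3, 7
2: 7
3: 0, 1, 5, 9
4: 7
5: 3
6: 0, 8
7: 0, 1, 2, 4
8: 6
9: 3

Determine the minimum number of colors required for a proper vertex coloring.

4 and 7 are adjacent, so at least 2 colors are needed.
2 colors suffice: color a → {3, 6, 7}; color b → {0, 1, 2, 4, 5, 8, 9}. Every edge joins two different colors.

2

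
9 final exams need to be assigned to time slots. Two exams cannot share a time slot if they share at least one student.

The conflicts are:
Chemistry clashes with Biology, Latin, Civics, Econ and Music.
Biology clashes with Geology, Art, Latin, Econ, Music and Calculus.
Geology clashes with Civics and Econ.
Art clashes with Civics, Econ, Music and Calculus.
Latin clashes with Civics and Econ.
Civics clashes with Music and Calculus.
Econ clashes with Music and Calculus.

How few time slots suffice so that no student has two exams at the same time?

Chemistry, Biology, Econ, Music are mutually in conflict, so at least 4 time slots are needed.
Using 4 time slots: Chemistry=4, Biology=1, Geology=3, Art=4, Latin=3, Civics=1, Econ=2, Music=3, Calculus=3. No two conflicting exams share a time slot.

4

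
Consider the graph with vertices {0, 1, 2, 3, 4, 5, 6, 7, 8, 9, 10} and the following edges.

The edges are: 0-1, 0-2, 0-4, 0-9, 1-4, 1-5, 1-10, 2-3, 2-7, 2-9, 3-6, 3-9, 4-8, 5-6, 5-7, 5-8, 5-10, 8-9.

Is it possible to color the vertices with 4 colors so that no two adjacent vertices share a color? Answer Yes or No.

Yes

The chromatic number is 3. 0, 2, 9 form a triangle, so at least 3 colors are needed.
A valid assignment using 3 colors: 0=red, 1=green, 2=green, 3=red, 4=blue, 5=red, 6=blue, 7=blue, 8=green, 9=blue, 10=blue.
Since 4 ≥ 3, a proper 4-coloring certainly exists.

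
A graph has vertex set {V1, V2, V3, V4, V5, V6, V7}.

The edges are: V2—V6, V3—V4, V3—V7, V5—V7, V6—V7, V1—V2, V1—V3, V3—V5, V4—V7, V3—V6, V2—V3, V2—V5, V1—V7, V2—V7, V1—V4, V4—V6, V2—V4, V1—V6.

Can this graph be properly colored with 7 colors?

The chromatic number is 6. V1, V2, V3, V4, V6, V7 are mutually adjacent (a clique of size 6), so at least 6 colors are needed.
6 colors suffice: V1=5, V2=1, V3=2, V4=6, V5=4, V6=4, V7=3.
Since 7 ≥ 6, a proper 7-coloring certainly exists.

Yes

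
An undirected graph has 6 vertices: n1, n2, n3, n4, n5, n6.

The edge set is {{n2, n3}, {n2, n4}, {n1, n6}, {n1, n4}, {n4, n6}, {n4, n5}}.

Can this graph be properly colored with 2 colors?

No

n1, n4, n6 are mutually adjacent, so at least 3 colors are needed.
So 2 colors are not enough.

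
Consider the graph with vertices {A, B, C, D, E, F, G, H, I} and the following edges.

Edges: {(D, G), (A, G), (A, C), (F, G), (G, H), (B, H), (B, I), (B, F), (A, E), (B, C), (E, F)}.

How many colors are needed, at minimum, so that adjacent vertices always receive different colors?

The cycle A-C-B-H-G-A has odd length 5, so it cannot be 2-colored; at least 3 colors are needed.
A valid assignment using 3 colors: A=2, B=1, C=3, D=2, E=1, F=2, G=1, H=2, I=2. Every edge joins two different colors.

3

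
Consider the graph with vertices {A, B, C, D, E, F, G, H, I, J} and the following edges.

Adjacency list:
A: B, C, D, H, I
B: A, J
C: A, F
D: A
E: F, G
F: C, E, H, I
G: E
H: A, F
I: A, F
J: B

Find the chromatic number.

2

A and D are adjacent, so at least 2 colors are needed.
2 colors suffice: A=1, B=2, C=2, D=2, E=2, F=1, G=1, H=2, I=2, J=1. Every edge joins two different colors.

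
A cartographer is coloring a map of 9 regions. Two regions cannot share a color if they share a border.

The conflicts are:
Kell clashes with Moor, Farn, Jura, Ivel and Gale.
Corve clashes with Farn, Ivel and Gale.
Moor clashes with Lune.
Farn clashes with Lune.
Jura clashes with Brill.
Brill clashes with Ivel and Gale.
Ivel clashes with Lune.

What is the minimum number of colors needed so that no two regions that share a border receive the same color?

2

Brill and Ivel conflict, so at least 2 colors are needed.
2 colors suffice: color 1 → {Kell, Corve, Brill, Lune}; color 2 → {Moor, Farn, Jura, Ivel, Gale}. Each listed conflict is separated.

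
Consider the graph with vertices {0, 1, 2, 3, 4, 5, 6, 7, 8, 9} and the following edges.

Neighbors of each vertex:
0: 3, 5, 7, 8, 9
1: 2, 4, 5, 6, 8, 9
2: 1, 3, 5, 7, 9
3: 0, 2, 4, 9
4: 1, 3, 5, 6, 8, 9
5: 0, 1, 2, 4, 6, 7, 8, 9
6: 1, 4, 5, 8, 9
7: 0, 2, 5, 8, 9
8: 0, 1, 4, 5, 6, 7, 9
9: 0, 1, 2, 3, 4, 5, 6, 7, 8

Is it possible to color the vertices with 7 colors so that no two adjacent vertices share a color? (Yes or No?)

The chromatic number is 6. 1, 4, 5, 6, 8, 9 are mutually adjacent (a clique of size 6), so at least 6 colors are needed.
6 colors suffice: color a → {9}; color b → {3, 5}; color c → {2, 8}; color d → {4, 7}; color e → {0, 1}; color f → {6}.
Since 7 ≥ 6, a proper 7-coloring certainly exists.

Yes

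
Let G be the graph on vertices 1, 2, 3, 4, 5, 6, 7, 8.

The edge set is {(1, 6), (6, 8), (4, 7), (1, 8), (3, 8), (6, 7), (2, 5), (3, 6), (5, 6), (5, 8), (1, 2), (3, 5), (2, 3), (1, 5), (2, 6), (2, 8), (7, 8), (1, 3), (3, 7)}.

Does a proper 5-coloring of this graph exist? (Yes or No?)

1, 2, 3, 5, 6, 8 are mutually adjacent (a clique of size 6), so at least 6 colors are needed.
So 5 colors are not enough.

No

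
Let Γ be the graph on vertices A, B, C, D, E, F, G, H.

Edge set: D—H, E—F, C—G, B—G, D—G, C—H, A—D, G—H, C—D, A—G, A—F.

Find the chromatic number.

C, D, G, H are pairwise adjacent (a clique of size 4), so at least 4 colors are needed.
4 colors suffice: color red → {F, G}; color blue → {B, D, E}; color green → {A, H}; color yellow → {C}. Every edge joins two different colors.

4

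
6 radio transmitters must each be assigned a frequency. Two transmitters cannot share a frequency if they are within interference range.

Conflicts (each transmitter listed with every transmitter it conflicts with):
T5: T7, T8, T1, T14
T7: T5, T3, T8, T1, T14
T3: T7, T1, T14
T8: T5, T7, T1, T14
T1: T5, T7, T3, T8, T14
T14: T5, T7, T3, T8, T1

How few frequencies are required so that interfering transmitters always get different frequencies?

T5, T7, T8, T1, T14 are mutually in conflict, so at least 5 frequencies are needed.
5 frequencies suffice: frequency 1 → {T1}; frequency 2 → {T7}; frequency 3 → {T14}; frequency 4 → {T3, T8}; frequency 5 → {T5}. Each listed conflict is separated.

5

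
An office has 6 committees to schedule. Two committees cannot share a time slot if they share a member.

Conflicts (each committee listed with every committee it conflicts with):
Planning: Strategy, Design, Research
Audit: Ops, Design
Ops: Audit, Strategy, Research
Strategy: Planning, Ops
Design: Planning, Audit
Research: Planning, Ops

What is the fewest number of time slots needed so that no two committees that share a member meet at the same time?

The cycle Planning-Research-Ops-Audit-Design-Planning has odd length 5, so it cannot be 2-colored; at least 3 time slots are needed.
3 time slots suffice: time slot 1 → {Planning, Ops}; time slot 2 → {Strategy, Design, Research}; time slot 3 → {Audit}. Every pair that conflicts lands in different time slots.

3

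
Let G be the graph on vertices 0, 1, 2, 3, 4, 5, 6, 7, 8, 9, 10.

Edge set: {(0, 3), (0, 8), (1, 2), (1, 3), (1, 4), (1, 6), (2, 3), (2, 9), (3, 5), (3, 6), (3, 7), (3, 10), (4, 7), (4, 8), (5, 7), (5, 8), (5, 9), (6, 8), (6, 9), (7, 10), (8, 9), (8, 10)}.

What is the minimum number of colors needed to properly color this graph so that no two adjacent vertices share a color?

3

1, 2, 3 are mutually adjacent, so at least 3 colors are needed.
3 colors suffice: color red → {3, 8}; color blue → {0, 1, 7, 9}; color green → {2, 4, 5, 6, 10}. No two adjacent vertices share a color.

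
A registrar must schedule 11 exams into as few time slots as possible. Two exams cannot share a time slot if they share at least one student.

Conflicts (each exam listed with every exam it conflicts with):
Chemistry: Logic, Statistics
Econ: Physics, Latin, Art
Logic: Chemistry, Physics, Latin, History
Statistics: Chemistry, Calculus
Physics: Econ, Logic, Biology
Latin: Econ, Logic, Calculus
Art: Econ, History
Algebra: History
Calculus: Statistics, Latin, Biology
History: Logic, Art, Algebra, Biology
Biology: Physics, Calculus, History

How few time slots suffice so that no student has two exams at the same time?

The cycle Logic-History-Art-Econ-Physics-Logic has odd length 5, so it cannot be 2-colored; at least 3 time slots are needed.
3 time slots suffice: time slot 1 → {Econ, Logic, Algebra, Calculus}; time slot 2 → {Statistics, Physics, Latin, History}; time slot 3 → {Chemistry, Art, Biology}. No two conflicting exams share a time slot.

3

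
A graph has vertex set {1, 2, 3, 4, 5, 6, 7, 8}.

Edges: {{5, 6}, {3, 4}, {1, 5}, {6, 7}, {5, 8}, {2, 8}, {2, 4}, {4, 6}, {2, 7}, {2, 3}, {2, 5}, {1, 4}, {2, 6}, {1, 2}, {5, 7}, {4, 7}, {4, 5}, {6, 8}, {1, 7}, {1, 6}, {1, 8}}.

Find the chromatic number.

1, 2, 4, 5, 6, 7 are pairwise adjacent (a clique of size 6), so at least 6 colors are needed.
6 colors suffice: color a → {2}; color b → {3, 6}; color c → {5}; color d → {4, 8}; color e → {1}; color f → {7}. Every edge joins two different colors.

6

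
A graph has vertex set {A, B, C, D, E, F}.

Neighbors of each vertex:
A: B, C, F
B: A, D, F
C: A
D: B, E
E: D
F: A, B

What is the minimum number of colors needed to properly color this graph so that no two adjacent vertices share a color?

3

A, B, F are pairwise adjacent, so at least 3 colors are needed.
3 colors suffice: color 1 → {B, C, E}; color 2 → {A, D}; color 3 → {F}. Each edge has distinct colors on its endpoints.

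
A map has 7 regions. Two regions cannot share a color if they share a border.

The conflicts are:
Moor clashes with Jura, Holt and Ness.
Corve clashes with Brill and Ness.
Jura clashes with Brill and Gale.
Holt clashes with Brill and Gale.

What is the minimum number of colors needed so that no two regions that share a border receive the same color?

The cycle Corve-Brill-Jura-Moor-Ness-Corve has odd length 5, so it cannot be 2-colored; at least 3 colors are needed.
3 colors suffice: color 1 → {Moor, Brill, Gale}; color 2 → {Corve, Jura, Holt}; color 3 → {Ness}. Each listed conflict is separated.

3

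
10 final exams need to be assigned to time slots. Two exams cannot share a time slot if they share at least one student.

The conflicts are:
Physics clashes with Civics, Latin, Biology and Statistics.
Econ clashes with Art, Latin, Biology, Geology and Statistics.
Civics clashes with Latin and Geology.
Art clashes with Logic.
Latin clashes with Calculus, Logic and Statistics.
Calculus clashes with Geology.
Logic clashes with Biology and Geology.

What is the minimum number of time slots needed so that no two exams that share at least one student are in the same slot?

Econ, Latin, Statistics all conflict with each other, so at least 3 time slots are needed.
3 time slots suffice: time slot 1 → {Art, Latin, Biology, Geology}; time slot 2 → {Physics, Econ, Calculus, Logic}; time slot 3 → {Civics, Statistics}. No two conflicting exams share a time slot.

3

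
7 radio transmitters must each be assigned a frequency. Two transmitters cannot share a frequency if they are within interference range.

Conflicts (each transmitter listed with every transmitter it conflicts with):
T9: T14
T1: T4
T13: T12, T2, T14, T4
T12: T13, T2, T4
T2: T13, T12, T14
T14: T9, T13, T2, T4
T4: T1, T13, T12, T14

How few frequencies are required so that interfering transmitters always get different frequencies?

T13, T2, T14 are mutually in conflict, so at least 3 frequencies are needed.
A valid assignment using 3 frequencies: T9=1, T1=1, T13=1, T12=2, T2=3, T14=2, T4=3. Every pair that conflicts lands in different frequencies.

3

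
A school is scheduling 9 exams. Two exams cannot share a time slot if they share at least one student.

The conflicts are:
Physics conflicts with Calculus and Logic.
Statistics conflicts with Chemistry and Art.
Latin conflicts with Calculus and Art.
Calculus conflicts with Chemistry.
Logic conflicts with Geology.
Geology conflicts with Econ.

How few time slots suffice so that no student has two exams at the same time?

3

The cycle Statistics-Chemistry-Calculus-Latin-Art-Statistics has odd length 5, so it cannot be 2-colored; at least 3 time slots are needed.
Using 3 time slots: Physics=2, Statistics=1, Latin=2, Calculus=1, Logic=3, Geology=1, Chemistry=2, Art=3, Econ=2. No two conflicting exams share a time slot.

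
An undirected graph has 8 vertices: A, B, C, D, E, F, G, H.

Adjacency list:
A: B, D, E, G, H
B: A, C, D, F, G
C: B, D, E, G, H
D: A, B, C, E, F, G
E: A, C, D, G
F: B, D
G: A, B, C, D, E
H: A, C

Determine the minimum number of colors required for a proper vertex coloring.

C, D, E, G are mutually adjacent (a clique of size 4), so at least 4 colors are needed.
4 colors suffice: color 1 → {D, H}; color 2 → {A, C, F}; color 3 → {G}; color 4 → {B, E}. No two adjacent vertices share a color.

4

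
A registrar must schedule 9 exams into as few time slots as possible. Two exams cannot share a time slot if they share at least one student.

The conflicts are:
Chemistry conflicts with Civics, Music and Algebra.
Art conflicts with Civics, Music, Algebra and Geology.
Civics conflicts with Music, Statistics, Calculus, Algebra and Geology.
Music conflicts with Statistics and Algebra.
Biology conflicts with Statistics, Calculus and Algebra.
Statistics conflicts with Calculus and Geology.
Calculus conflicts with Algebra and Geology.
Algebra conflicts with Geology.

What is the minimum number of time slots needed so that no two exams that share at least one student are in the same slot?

4

Civics, Statistics, Calculus, Geology pairwise conflict, so at least 4 time slots are needed.
4 time slots suffice: time slot 1 → {Civics, Biology}; time slot 2 → {Statistics, Algebra}; time slot 3 → {Music, Geology}; time slot 4 → {Chemistry, Art, Calculus}. Every pair that conflicts lands in different time slots.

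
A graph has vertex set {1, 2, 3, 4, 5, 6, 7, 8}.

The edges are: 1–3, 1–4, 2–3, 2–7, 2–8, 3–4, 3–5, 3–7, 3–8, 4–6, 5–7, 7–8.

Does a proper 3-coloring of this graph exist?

2, 3, 7, 8 form a clique, so at least 4 colors are needed.
So 3 colors are not enough.

No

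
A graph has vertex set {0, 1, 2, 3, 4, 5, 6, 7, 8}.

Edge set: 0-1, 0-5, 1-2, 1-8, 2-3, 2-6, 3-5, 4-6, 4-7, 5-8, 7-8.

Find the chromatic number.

3

The cycle 5-3-2-1-0-5 has odd length 5, so it cannot be 2-colored; at least 3 colors are needed.
One proper 3-coloring: 0=blue, 1=red, 2=blue, 3=green, 4=blue, 5=red, 6=red, 7=red, 8=blue. No two adjacent vertices share a color.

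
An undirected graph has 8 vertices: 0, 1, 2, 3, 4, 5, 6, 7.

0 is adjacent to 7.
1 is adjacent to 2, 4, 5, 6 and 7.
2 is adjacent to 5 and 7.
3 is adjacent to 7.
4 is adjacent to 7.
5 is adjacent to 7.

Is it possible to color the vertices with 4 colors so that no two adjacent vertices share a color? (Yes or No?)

The chromatic number is 4. 1, 2, 5, 7 are pairwise adjacent (a clique of size 4), so at least 4 colors are needed.
A valid assignment using 4 colors: 0=blue, 1=blue, 2=green, 3=blue, 4=green, 5=yellow, 6=red, 7=red.
That is already a proper 4-coloring.

Yes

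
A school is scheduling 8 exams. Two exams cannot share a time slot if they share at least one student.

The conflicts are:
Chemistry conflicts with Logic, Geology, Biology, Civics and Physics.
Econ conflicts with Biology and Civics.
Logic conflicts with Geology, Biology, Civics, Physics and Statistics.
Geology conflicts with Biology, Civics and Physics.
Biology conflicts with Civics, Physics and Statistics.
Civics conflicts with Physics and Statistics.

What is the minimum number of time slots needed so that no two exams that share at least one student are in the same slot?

6

Chemistry, Logic, Geology, Biology, Civics, Physics are mutually in conflict, so at least 6 time slots are needed.
A valid assignment using 6 time slots: Chemistry=6, Econ=3, Logic=3, Geology=5, Biology=2, Civics=1, Physics=4, Statistics=4. No two conflicting exams share a time slot.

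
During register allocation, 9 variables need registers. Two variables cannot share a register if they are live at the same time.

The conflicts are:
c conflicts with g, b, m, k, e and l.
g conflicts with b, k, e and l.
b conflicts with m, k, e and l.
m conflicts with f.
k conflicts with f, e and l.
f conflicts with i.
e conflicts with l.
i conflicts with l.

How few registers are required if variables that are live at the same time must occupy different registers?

c, g, b, k, e, l pairwise conflict, so at least 6 registers are needed.
6 registers suffice: c=2, g=5, b=3, m=4, k=4, f=1, e=6, i=2, l=1. Every pair that conflicts lands in different registers.

6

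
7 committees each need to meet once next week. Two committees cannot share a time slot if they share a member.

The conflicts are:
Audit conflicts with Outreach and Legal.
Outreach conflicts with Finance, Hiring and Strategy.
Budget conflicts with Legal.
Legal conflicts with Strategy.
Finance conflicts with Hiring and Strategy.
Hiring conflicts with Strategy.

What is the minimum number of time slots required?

Outreach, Finance, Hiring, Strategy pairwise conflict, so at least 4 time slots are needed.
4 time slots suffice: time slot 1 → {Audit, Budget, Strategy}; time slot 2 → {Outreach, Legal}; time slot 3 → {Finance}; time slot 4 → {Hiring}. No two conflicting committees share a time slot.

4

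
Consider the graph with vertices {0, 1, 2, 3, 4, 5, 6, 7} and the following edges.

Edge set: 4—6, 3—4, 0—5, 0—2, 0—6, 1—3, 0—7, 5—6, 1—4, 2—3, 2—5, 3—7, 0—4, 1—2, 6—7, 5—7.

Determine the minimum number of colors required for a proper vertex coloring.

0, 5, 6, 7 form a clique, so at least 4 colors are needed.
4 colors suffice: 0=a, 1=c, 2=b, 3=a, 4=b, 5=d, 6=c, 7=b. Each edge has distinct colors on its endpoints.

4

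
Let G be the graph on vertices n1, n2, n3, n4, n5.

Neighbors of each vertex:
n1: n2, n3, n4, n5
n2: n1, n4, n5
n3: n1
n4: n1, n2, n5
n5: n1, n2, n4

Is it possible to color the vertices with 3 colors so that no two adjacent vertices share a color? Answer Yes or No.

n1, n2, n4, n5 are pairwise adjacent (a clique of size 4), so at least 4 colors are needed.
So 3 colors are not enough.

No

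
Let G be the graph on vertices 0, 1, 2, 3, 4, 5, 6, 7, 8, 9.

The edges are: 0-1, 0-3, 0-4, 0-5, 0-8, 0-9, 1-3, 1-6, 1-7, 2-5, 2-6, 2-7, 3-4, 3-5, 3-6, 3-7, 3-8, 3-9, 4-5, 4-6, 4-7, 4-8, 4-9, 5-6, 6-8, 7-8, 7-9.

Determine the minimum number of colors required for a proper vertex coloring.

0, 3, 4, 5 are pairwise adjacent (a clique of size 4), so at least 4 colors are needed.
4 colors suffice: color a → {2, 3}; color b → {1, 4}; color c → {0, 6, 7}; color d → {5, 8, 9}. Every edge joins two different colors.

4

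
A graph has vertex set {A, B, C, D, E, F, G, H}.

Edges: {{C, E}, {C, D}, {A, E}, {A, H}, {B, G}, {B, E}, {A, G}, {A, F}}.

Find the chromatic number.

2

C and D are adjacent, so at least 2 colors are needed.
2 colors suffice: color red → {A, B, C}; color blue → {D, E, F, G, H}. Each edge has distinct colors on its endpoints.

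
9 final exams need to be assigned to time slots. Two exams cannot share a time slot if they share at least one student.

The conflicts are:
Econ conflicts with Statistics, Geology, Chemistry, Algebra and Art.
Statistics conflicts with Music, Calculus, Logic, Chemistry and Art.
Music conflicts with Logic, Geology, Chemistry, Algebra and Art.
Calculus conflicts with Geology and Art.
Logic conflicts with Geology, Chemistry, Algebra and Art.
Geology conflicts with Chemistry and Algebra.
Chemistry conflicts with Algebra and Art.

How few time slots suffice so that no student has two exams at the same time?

5

Music, Logic, Geology, Chemistry, Algebra pairwise conflict, so at least 5 time slots are needed.
5 time slots suffice: time slot 1 → {Calculus, Chemistry}; time slot 2 → {Econ, Logic}; time slot 3 → {Music}; time slot 4 → {Geology, Art}; time slot 5 → {Statistics, Algebra}. Each listed conflict is separated.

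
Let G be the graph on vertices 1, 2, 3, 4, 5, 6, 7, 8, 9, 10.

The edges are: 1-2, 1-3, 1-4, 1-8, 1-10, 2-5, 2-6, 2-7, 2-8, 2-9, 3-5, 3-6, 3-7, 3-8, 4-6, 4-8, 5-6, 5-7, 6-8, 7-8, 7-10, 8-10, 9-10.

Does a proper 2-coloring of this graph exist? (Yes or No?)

1, 4, 8 form a triangle, so at least 3 colors are needed.
So 2 colors are not enough.

No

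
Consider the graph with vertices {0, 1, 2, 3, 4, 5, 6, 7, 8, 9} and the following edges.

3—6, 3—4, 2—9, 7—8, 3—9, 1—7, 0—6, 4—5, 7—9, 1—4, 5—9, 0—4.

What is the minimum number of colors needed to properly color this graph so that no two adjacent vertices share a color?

The cycle 1-4-3-9-7-1 has odd length 5, so it cannot be 2-colored; at least 3 colors are needed.
3 colors suffice: 0=blue, 1=green, 2=blue, 3=blue, 4=red, 5=blue, 6=red, 7=blue, 8=red, 9=red. Each edge has distinct colors on its endpoints.

3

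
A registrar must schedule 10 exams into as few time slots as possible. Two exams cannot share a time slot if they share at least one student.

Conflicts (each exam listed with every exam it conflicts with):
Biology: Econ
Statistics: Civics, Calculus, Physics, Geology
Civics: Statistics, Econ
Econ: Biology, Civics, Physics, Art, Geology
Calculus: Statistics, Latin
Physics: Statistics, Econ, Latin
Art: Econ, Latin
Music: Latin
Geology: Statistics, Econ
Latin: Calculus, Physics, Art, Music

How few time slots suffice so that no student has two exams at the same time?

2

Music and Latin conflict, so at least 2 time slots are needed.
2 time slots suffice: time slot 1 → {Statistics, Econ, Latin}; time slot 2 → {Biology, Civics, Calculus, Physics, Art, Music, Geology}. No two conflicting exams share a time slot.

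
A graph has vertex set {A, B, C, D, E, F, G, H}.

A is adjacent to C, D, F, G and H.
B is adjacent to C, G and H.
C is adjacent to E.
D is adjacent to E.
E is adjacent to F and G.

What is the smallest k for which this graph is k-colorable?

2

E and F are adjacent, so at least 2 colors are needed.
2 colors suffice: A=red, B=red, C=blue, D=blue, E=red, F=blue, G=blue, H=blue. Every edge joins two different colors.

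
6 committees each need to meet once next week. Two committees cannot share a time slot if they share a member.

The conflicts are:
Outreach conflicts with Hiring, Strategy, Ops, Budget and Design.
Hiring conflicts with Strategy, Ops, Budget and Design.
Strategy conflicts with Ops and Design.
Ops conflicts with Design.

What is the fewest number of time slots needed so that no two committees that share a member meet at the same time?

5

Outreach, Hiring, Strategy, Ops, Design all conflict with each other, so at least 5 time slots are needed.
5 time slots suffice: time slot 1 → {Outreach}; time slot 2 → {Hiring}; time slot 3 → {Strategy, Budget}; time slot 4 → {Design}; time slot 5 → {Ops}. Each listed conflict is separated.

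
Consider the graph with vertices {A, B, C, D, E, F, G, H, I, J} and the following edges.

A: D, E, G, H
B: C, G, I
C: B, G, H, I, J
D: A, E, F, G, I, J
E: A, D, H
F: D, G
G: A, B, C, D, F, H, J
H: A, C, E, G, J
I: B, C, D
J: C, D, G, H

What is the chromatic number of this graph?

C, G, H, J are mutually adjacent (a clique of size 4), so at least 4 colors are needed.
One proper 4-coloring: A=yellow, B=green, C=blue, D=blue, E=red, F=green, G=red, H=green, I=red, J=yellow. No two adjacent vertices share a color.

4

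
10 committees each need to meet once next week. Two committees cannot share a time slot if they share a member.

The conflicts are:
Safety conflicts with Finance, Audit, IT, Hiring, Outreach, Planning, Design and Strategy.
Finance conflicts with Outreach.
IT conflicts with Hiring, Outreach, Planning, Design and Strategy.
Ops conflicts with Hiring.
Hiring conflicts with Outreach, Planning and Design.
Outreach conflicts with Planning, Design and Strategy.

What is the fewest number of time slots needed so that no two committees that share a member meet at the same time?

5

Safety, IT, Hiring, Outreach, Design pairwise conflict, so at least 5 time slots are needed.
5 time slots suffice: time slot 1 → {Safety, Ops}; time slot 2 → {Audit, Outreach}; time slot 3 → {Finance, Hiring, Strategy}; time slot 4 → {IT}; time slot 5 → {Planning, Design}. No two conflicting committees share a time slot.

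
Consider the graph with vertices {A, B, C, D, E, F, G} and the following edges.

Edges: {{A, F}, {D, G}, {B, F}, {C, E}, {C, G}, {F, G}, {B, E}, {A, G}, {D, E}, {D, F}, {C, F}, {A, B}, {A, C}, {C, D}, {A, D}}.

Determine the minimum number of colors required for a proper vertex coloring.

A, C, D, F, G are pairwise adjacent (a clique of size 5), so at least 5 colors are needed.
5 colors suffice: color 1 → {A, E}; color 2 → {B, D}; color 3 → {C}; color 4 → {F}; color 5 → {G}. Every edge joins two different colors.

5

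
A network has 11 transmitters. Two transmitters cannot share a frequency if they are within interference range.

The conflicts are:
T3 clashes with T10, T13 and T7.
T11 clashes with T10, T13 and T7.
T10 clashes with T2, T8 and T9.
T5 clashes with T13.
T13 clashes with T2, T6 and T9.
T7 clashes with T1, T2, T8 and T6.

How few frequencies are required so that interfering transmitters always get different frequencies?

2

T3 and T10 conflict, so at least 2 frequencies are needed.
2 frequencies suffice: frequency 1 → {T10, T13, T7}; frequency 2 → {T3, T11, T5, T1, T2, T8, T6, T9}. Every pair that conflicts lands in different frequencies.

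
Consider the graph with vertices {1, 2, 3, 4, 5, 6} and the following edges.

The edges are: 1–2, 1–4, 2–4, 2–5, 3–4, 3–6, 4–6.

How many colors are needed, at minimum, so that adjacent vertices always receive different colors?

3, 4, 6 are mutually adjacent, so at least 3 colors are needed.
3 colors suffice: color red → {4, 5}; color blue → {2, 3}; color green → {1, 6}. No two adjacent vertices share a color.

3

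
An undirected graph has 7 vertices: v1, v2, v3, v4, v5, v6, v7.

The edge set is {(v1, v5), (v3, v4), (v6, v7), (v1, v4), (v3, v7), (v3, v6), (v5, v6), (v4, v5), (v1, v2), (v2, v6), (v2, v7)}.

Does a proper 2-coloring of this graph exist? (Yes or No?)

v1, v4, v5 form a triangle, so at least 3 colors are needed.
So 2 colors are not enough.

No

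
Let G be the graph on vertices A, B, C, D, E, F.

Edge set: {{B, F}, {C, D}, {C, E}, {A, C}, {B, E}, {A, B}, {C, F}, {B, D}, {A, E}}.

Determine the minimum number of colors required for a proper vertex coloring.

3

A, C, E are pairwise adjacent, so at least 3 colors are needed.
3 colors suffice: A=green, B=red, C=red, D=blue, E=blue, F=blue. Each edge has distinct colors on its endpoints.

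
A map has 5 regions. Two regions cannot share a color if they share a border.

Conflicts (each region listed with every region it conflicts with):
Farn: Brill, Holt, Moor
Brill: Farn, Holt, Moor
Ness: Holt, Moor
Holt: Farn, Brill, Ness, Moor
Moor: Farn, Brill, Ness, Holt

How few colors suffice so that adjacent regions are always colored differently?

Farn, Brill, Holt, Moor all conflict with each other, so at least 4 colors are needed.
One proper 4-coloring: Farn=3, Brill=4, Ness=3, Holt=2, Moor=1. No two conflicting regions share a color.

4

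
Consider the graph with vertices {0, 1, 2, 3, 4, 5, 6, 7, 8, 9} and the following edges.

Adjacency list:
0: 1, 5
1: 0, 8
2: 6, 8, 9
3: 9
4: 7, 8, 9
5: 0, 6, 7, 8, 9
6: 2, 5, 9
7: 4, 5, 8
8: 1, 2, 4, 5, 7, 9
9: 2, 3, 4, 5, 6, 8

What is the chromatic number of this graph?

2, 6, 9 form a triangle, so at least 3 colors are needed.
3 colors suffice: color red → {0, 3, 6, 8}; color blue → {1, 7, 9}; color green → {2, 4, 5}. Each edge has distinct colors on its endpoints.

3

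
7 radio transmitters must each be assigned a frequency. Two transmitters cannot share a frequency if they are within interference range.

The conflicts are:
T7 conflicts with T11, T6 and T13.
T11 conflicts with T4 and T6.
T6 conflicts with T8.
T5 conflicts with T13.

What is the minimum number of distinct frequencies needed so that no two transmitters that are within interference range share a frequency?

T7, T11, T6 pairwise conflict, so at least 3 frequencies are needed.
Using 3 frequencies: T7=3, T11=1, T4=2, T6=2, T5=2, T13=1, T8=1. No two conflicting transmitters share a frequency.

3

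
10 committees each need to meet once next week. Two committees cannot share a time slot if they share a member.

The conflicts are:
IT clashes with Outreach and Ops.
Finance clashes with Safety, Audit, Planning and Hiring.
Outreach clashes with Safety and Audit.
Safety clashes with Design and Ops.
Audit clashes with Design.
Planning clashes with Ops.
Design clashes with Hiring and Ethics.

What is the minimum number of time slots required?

Safety and Design conflict, so at least 2 time slots are needed.
2 time slots suffice: IT=2, Finance=1, Outreach=1, Safety=2, Audit=2, Planning=2, Design=1, Hiring=2, Ops=1, Ethics=2. Each listed conflict is separated.

2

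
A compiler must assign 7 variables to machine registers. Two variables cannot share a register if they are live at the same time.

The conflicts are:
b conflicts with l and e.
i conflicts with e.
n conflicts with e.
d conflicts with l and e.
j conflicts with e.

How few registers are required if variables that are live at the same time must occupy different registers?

j and e conflict, so at least 2 registers are needed.
2 registers suffice: register 1 → {l, e}; register 2 → {b, i, n, d, j}. Every pair that conflicts lands in different registers.

2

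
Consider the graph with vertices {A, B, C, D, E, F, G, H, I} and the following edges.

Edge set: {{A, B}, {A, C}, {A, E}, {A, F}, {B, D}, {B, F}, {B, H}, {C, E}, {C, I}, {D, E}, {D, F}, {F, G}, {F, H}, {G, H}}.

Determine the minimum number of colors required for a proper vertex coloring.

3

A, C, E form a triangle, so at least 3 colors are needed.
3 colors suffice: color 1 → {E, F, I}; color 2 → {B, C, G}; color 3 → {A, D, H}. No two adjacent vertices share a color.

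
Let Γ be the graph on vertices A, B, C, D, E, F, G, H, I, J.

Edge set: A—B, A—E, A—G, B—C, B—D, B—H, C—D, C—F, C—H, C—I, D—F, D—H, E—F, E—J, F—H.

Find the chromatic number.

B, C, D, H are pairwise adjacent (a clique of size 4), so at least 4 colors are needed.
4 colors suffice: color 1 → {A, C, J}; color 2 → {B, F, G, I}; color 3 → {E, H}; color 4 → {D}. No two adjacent vertices share a color.

4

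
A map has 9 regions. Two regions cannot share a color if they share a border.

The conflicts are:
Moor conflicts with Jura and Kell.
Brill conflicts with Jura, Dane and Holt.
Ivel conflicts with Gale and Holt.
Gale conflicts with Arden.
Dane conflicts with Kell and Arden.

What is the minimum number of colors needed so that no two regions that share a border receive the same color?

The cycle Kell-Dane-Brill-Jura-Moor-Kell has odd length 5, so it cannot be 2-colored; at least 3 colors are needed.
3 colors suffice: color 1 → {Brill, Ivel, Kell, Arden}; color 2 → {Moor, Gale, Dane, Holt}; color 3 → {Jura}. Every pair that conflicts lands in different colors.

3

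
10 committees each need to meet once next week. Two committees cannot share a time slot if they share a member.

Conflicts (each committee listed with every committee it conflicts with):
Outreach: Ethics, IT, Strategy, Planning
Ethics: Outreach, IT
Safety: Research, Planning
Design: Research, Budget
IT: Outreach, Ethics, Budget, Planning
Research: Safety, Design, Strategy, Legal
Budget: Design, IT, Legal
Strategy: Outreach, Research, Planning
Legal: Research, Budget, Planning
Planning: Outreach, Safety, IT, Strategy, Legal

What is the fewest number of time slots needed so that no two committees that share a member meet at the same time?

3

Outreach, IT, Planning pairwise conflict, so at least 3 time slots are needed.
3 time slots suffice: time slot 1 → {Ethics, Research, Budget, Planning}; time slot 2 → {Safety, Design, IT, Strategy, Legal}; time slot 3 → {Outreach}. Each listed conflict is separated.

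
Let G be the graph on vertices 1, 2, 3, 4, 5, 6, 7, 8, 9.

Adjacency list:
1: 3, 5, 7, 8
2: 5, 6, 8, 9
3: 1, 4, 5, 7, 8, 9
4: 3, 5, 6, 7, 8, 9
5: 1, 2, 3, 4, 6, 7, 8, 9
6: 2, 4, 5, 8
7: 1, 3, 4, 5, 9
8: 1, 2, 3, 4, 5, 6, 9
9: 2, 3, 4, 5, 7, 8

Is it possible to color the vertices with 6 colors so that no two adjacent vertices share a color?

The chromatic number is 5. 3, 4, 5, 8, 9 are pairwise adjacent (a clique of size 5), so at least 5 colors are needed.
5 colors suffice: 1=d, 2=d, 3=c, 4=d, 5=a, 6=c, 7=b, 8=b, 9=e.
Since 6 ≥ 5, a proper 6-coloring certainly exists.

Yes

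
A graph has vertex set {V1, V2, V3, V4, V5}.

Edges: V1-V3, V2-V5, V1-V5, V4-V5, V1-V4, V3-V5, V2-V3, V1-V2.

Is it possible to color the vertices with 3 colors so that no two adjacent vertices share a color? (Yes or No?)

No

V1, V2, V3, V5 are pairwise adjacent (a clique of size 4), so at least 4 colors are needed.
So 3 colors are not enough.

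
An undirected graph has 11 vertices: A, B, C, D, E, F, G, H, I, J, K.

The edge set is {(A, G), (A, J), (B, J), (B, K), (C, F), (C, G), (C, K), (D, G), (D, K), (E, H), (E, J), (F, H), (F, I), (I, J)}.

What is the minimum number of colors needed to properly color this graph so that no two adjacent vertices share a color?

3

The cycle E-J-I-F-H-E has odd length 5, so it cannot be 2-colored; at least 3 colors are needed.
3 colors suffice: A=2, B=2, C=2, D=2, E=2, F=1, G=1, H=3, I=2, J=1, K=1. Every edge joins two different colors.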